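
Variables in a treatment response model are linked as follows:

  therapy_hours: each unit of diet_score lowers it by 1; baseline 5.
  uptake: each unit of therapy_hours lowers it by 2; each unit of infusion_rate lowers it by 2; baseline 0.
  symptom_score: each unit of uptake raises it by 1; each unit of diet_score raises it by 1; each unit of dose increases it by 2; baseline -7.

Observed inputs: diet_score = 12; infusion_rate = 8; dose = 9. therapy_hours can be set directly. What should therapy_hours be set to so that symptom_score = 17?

Intervening on therapy_hours fixes its value directly, overriding its dependence on diet_score.
Substituting into the uptake equation gives uptake = -2*therapy_hours - 16.
Substituting into the symptom_score equation gives symptom_score = -2*therapy_hours + 7.
Solve -2*therapy_hours + 7 = 17: therapy_hours = (17 - 7) / -2 = -5.

therapy_hours = -5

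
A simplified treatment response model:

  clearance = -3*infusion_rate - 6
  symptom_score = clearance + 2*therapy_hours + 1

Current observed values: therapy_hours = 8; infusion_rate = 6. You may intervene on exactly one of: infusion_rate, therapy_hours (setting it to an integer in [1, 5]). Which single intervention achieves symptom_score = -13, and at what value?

set therapy_hours = 5

Intervening on infusion_rate: symptom_score = -3*infusion_rate + 11. Reaching -13 requires infusion_rate = 8, outside [1, 5].
Intervening on therapy_hours: with other inputs at their observed values, symptom_score = 2*therapy_hours - 23. Solving for -13 gives therapy_hours = 5, within [1, 5].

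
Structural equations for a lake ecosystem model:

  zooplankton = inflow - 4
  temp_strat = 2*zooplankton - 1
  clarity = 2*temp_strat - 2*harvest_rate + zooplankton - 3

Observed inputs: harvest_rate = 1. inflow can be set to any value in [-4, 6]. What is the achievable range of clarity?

-47 to 3

Substituting into the temp_strat equation gives temp_strat = 2*inflow - 9.
clarity becomes 5*inflow - 27.
Linear in inflow, so extremes are at the endpoints: inflow = -4 gives clarity = -47; inflow = 6 gives clarity = 3.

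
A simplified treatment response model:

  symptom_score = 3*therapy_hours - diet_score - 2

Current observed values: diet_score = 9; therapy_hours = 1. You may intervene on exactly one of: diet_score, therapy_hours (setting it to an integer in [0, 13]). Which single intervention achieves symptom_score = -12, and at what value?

Intervening on diet_score: with other inputs at their observed values, symptom_score = -diet_score + 1. Solving for -12 gives diet_score = 13, within [0, 13].
Intervening on therapy_hours: symptom_score = 3*therapy_hours - 11. Reaching -12 requires therapy_hours = -1/3, not an integer.

set diet_score = 13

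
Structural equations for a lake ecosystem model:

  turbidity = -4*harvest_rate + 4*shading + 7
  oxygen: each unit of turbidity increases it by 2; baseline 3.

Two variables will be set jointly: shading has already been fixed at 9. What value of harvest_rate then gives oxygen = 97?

harvest_rate = -1

With shading held at 9:
Substituting into the turbidity equation gives turbidity = -4*harvest_rate + 43.
oxygen becomes -8*harvest_rate + 89.
Solve -8*harvest_rate + 89 = 97: harvest_rate = (97 - 89) / -8 = -1.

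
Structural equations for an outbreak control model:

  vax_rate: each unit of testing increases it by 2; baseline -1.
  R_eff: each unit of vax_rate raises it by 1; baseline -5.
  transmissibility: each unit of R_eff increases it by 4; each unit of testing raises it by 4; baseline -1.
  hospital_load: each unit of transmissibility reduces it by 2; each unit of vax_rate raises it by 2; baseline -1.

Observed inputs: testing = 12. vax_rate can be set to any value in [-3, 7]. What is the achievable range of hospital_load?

-97 to -37

Intervening on vax_rate fixes its value directly, overriding its dependence on testing.
Substituting into the transmissibility equation gives transmissibility = 4*vax_rate + 27.
hospital_load becomes -6*vax_rate - 55.
Linear in vax_rate, so extremes are at the endpoints: vax_rate = -3 gives hospital_load = -37; vax_rate = 7 gives hospital_load = -97.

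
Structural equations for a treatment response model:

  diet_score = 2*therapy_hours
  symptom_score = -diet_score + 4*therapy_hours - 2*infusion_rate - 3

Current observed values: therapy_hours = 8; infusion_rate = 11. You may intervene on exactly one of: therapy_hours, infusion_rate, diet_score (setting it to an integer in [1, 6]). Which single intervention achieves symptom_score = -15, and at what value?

set therapy_hours = 5

Intervening on therapy_hours: with other inputs at their observed values, symptom_score = 2*therapy_hours - 25. Solving for -15 gives therapy_hours = 5, within [1, 6].
Intervening on infusion_rate: symptom_score = -2*infusion_rate + 13. Reaching -15 requires infusion_rate = 14, outside [1, 6].
Intervening on diet_score: symptom_score = -diet_score + 7. Reaching -15 requires diet_score = 22, outside [1, 6].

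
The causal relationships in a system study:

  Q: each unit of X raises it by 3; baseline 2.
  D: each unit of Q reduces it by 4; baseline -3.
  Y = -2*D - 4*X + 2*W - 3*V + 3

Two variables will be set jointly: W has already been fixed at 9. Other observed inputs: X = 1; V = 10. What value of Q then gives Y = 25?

Q = 4

With W held at 9:
Intervening on Q fixes its value directly, overriding its dependence on X.
Substituting into the Y equation gives Y = 8*Q - 7.
Solve 8*Q - 7 = 25: Q = (25 + 7) / 8 = 4.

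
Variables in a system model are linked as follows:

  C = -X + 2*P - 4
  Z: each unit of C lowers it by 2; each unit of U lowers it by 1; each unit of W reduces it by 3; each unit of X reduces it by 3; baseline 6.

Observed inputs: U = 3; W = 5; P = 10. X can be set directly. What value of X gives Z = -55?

Substituting into the C equation gives C = -X + 16.
So Z = -X - 44.
Solve -X - 44 = -55: X = (-55 + 44) / -1 = 11.

X = 11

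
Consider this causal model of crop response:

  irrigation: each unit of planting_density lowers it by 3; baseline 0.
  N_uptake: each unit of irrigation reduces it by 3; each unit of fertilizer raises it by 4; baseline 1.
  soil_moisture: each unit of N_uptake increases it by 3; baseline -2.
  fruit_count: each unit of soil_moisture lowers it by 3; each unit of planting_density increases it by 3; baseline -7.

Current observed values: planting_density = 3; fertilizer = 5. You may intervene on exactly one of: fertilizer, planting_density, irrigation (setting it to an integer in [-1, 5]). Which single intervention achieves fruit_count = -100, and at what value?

Intervening on fertilizer: fruit_count = -36*fertilizer - 244. Reaching -100 requires fertilizer = -4, outside [-1, 5].
Intervening on planting_density: fruit_count = -78*planting_density - 190. Reaching -100 requires planting_density = -15/13, not an integer.
Intervening on irrigation: with other inputs at their observed values, fruit_count = 27*irrigation - 181. Solving for -100 gives irrigation = 3, within [-1, 5].

set irrigation = 3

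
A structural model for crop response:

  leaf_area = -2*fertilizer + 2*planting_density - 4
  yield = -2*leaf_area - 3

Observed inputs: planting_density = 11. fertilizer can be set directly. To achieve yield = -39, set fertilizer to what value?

fertilizer = 0

Substituting into the leaf_area equation gives leaf_area = -2*fertilizer + 18.
Substituting into the yield equation gives yield = 4*fertilizer - 39.
Solve 4*fertilizer - 39 = -39: fertilizer = (-39 + 39) / 4 = 0.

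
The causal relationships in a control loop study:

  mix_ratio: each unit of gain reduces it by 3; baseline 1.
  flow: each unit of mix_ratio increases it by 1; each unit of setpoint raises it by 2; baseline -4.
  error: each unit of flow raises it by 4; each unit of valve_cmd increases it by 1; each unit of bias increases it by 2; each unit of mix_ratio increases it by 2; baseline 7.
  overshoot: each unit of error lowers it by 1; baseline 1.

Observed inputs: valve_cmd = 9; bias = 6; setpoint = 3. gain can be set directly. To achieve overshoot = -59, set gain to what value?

gain = -1

Substituting into the flow equation gives flow = -3*gain + 3.
Substituting into the error equation gives error = -18*gain + 42.
Substituting into the overshoot equation gives overshoot = 18*gain - 41.
Solve 18*gain - 41 = -59: gain = (-59 + 41) / 18 = -1.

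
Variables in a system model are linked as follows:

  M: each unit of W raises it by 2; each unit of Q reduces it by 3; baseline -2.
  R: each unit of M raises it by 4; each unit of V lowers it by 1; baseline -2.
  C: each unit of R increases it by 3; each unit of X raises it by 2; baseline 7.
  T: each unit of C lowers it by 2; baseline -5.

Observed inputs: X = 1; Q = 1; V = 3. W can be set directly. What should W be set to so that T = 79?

W = 1

Substituting into the M equation gives M = 2*W - 5.
R becomes 8*W - 25.
C becomes 24*W - 66.
T becomes -48*W + 127.
Solve -48*W + 127 = 79: W = (79 - 127) / -48 = 1.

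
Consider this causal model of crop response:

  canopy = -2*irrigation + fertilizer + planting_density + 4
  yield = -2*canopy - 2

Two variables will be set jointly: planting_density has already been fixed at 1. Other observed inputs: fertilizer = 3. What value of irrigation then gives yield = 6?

irrigation = 6

With planting_density held at 1:
Substituting into the canopy equation gives canopy = -2*irrigation + 8.
Substituting into the yield equation gives yield = 4*irrigation - 18.
Solve 4*irrigation - 18 = 6: irrigation = (6 + 18) / 4 = 6.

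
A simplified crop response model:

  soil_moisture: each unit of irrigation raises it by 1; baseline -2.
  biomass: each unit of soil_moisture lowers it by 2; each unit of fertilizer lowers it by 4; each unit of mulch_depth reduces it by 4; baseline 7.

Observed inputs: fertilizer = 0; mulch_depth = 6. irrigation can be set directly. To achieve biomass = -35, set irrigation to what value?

Substituting into the biomass equation gives biomass = -2*irrigation - 13.
Solve -2*irrigation - 13 = -35: irrigation = (-35 + 13) / -2 = 11.

irrigation = 11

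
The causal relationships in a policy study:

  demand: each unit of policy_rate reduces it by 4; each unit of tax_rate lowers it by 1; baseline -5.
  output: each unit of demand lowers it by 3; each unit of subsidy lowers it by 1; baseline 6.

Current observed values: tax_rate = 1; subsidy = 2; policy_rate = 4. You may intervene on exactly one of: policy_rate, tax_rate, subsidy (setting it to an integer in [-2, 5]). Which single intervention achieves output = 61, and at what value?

Intervening on policy_rate: output = 12*policy_rate + 22. Reaching 61 requires policy_rate = 13/4, not an integer.
Intervening on tax_rate: with other inputs at their observed values, output = 3*tax_rate + 67. Solving for 61 gives tax_rate = -2, within [-2, 5].
Intervening on subsidy: output = -subsidy + 72. Reaching 61 requires subsidy = 11, outside [-2, 5].

set tax_rate = -2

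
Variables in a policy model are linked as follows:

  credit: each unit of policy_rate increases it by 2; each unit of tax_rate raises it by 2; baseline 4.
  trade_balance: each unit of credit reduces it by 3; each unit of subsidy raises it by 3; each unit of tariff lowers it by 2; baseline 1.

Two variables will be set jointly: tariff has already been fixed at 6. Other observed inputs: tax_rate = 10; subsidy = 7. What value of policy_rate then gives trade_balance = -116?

policy_rate = 9

With tariff held at 6:
Substituting into the credit equation gives credit = 2*policy_rate + 24.
So trade_balance = -6*policy_rate - 62.
Solve -6*policy_rate - 62 = -116: policy_rate = (-116 + 62) / -6 = 9.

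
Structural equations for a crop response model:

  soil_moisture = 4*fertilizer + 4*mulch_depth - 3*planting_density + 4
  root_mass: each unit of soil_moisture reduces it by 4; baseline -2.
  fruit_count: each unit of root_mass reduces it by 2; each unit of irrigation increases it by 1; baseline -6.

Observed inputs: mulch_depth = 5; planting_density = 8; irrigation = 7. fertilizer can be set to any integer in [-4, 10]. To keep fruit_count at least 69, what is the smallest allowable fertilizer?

Substituting into the soil_moisture equation gives soil_moisture = 4*fertilizer.
Substituting into the root_mass equation gives root_mass = -16*fertilizer - 2.
Substituting into the fruit_count equation gives fruit_count = 32*fertilizer + 5.
Require 32*fertilizer + 5 ≥ 69, so fertilizer ≥ 2.
The smallest integer in [-4, 10] satisfying this is 2.

fertilizer = 2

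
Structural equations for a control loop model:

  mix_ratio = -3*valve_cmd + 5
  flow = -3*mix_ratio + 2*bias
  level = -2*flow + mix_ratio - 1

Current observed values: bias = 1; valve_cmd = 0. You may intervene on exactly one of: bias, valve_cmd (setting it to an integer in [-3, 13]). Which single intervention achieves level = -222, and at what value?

set valve_cmd = 12

Intervening on bias: level = -4*bias + 34. Reaching -222 requires bias = 64, outside [-3, 13].
Intervening on valve_cmd: with other inputs at their observed values, level = -21*valve_cmd + 30. Solving for -222 gives valve_cmd = 12, within [-3, 13].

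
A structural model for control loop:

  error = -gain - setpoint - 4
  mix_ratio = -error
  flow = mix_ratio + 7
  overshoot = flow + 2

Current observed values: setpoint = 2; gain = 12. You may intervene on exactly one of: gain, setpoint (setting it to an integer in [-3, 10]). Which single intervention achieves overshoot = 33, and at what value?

set setpoint = 8

Intervening on gain: overshoot = gain + 15. Reaching 33 requires gain = 18, outside [-3, 10].
Intervening on setpoint: with other inputs at their observed values, overshoot = setpoint + 25. Solving for 33 gives setpoint = 8, within [-3, 10].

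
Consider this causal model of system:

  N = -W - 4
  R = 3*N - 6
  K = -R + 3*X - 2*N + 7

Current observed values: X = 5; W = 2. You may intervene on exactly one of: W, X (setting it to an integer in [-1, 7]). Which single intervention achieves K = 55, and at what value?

Intervening on W: K = 5*W + 48. Reaching 55 requires W = 7/5, not an integer.
Intervening on X: with other inputs at their observed values, K = 3*X + 43. Solving for 55 gives X = 4, within [-1, 7].

set X = 4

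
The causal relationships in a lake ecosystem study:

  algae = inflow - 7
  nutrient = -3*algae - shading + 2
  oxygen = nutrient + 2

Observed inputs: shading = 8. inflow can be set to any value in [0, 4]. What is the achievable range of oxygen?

5 to 17

Substituting into the nutrient equation gives nutrient = -3*inflow + 15.
So oxygen = -3*inflow + 17.
Linear in inflow, so extremes are at the endpoints: inflow = 0 gives oxygen = 17; inflow = 4 gives oxygen = 5.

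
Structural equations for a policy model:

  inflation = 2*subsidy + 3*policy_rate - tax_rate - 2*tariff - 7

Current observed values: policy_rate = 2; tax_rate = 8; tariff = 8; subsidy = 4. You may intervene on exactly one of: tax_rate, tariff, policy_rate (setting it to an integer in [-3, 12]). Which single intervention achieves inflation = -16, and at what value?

Intervening on tax_rate: with other inputs at their observed values, inflation = -tax_rate - 9. Solving for -16 gives tax_rate = 7, within [-3, 12].
Intervening on tariff: inflation = -2*tariff - 1. Reaching -16 requires tariff = 15/2, not an integer.
Intervening on policy_rate: inflation = 3*policy_rate - 23. Reaching -16 requires policy_rate = 7/3, not an integer.

set tax_rate = 7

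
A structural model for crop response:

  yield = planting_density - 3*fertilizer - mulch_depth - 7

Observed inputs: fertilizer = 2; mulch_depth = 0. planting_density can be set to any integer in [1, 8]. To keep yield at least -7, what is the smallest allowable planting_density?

Substituting into the yield equation gives yield = planting_density - 13.
Require planting_density - 13 ≥ -7, so planting_density ≥ 6.
The smallest integer in [1, 8] satisfying this is 6.

planting_density = 6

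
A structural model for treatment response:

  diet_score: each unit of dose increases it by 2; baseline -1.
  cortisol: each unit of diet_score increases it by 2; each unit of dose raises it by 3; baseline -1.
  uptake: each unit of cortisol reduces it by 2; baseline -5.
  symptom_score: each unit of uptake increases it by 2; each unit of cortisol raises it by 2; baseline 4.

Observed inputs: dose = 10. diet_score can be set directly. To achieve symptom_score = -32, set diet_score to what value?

diet_score = -8

Intervening on diet_score fixes its value directly, overriding its dependence on dose.
Substituting into the cortisol equation gives cortisol = 2*diet_score + 29.
Substituting into the uptake equation gives uptake = -4*diet_score - 63.
So symptom_score = -4*diet_score - 64.
Solve -4*diet_score - 64 = -32: diet_score = (-32 + 64) / -4 = -8.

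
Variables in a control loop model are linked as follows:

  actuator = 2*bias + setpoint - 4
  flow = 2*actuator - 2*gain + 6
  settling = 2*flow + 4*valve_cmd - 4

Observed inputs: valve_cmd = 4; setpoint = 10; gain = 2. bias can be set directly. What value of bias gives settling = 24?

Substituting into the actuator equation gives actuator = 2*bias + 6.
flow becomes 4*bias + 14.
So settling = 8*bias + 40.
Solve 8*bias + 40 = 24: bias = (24 - 40) / 8 = -2.

bias = -2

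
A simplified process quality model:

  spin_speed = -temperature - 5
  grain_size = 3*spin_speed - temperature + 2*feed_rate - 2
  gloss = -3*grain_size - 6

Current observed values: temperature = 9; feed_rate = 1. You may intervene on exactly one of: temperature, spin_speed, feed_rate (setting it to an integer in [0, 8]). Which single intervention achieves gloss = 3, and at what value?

Intervening on temperature: gloss = 12*temperature + 39. Reaching 3 requires temperature = -3, outside [0, 8].
Intervening on spin_speed: with other inputs at their observed values, gloss = -9*spin_speed + 21. Solving for 3 gives spin_speed = 2, within [0, 8].
Intervening on feed_rate: gloss = -6*feed_rate + 153. Reaching 3 requires feed_rate = 25, outside [0, 8].

set spin_speed = 2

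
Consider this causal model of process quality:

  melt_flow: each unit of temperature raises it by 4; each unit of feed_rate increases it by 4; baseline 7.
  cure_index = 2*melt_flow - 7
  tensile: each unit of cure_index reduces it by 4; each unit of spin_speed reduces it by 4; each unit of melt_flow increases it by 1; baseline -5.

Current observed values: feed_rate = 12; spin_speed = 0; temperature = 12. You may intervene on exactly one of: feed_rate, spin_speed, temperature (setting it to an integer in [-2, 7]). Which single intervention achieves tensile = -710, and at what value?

Intervening on feed_rate: tensile = -28*feed_rate - 362. Reaching -710 requires feed_rate = 87/7, not an integer.
Intervening on spin_speed: with other inputs at their observed values, tensile = -4*spin_speed - 698. Solving for -710 gives spin_speed = 3, within [-2, 7].
Intervening on temperature: tensile = -28*temperature - 362. Reaching -710 requires temperature = 87/7, not an integer.

set spin_speed = 3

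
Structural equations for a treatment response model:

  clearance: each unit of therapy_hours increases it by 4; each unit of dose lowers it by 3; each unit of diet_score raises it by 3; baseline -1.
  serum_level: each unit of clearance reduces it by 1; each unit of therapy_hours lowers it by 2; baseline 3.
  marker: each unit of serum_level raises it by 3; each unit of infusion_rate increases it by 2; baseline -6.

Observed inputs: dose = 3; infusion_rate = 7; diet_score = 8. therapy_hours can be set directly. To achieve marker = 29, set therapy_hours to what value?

Substituting into the clearance equation gives clearance = 4*therapy_hours + 14.
serum_level becomes -6*therapy_hours - 11.
So marker = -18*therapy_hours - 25.
Solve -18*therapy_hours - 25 = 29: therapy_hours = (29 + 25) / -18 = -3.

therapy_hours = -3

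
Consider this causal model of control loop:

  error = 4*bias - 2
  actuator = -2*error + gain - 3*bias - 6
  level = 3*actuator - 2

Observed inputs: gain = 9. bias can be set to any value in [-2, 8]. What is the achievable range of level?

-245 to 85

Substituting into the actuator equation gives actuator = -11*bias + 7.
Substituting into the level equation gives level = -33*bias + 19.
Linear in bias, so extremes are at the endpoints: bias = -2 gives level = 85; bias = 8 gives level = -245.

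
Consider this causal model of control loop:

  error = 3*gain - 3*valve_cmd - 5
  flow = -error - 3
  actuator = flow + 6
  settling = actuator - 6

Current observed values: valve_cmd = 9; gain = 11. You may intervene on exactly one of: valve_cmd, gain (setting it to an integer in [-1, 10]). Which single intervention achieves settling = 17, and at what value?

set gain = 4

Intervening on valve_cmd: settling = 3*valve_cmd - 31. Reaching 17 requires valve_cmd = 16, outside [-1, 10].
Intervening on gain: with other inputs at their observed values, settling = -3*gain + 29. Solving for 17 gives gain = 4, within [-1, 10].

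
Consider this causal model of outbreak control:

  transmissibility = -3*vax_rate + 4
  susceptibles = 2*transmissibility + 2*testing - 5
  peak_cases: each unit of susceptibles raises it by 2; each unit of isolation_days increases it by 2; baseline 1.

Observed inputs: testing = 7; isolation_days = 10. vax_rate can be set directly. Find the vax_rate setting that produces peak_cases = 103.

vax_rate = -4

Substituting into the susceptibles equation gives susceptibles = -6*vax_rate + 17.
Substituting into the peak_cases equation gives peak_cases = -12*vax_rate + 55.
Solve -12*vax_rate + 55 = 103: vax_rate = (103 - 55) / -12 = -4.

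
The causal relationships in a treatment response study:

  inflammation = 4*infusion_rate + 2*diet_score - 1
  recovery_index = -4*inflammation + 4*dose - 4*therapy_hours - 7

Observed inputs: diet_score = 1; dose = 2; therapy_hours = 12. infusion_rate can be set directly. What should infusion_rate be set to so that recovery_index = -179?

Substituting into the inflammation equation gives inflammation = 4*infusion_rate + 1.
This gives recovery_index = -16*infusion_rate - 51.
Solve -16*infusion_rate - 51 = -179: infusion_rate = (-179 + 51) / -16 = 8.

infusion_rate = 8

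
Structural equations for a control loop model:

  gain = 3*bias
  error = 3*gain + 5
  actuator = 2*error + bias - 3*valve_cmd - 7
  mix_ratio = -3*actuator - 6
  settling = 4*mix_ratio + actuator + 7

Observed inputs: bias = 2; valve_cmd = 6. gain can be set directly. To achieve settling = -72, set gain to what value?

gain = 3

Intervening on gain fixes its value directly, overriding its dependence on bias.
Substituting into the actuator equation gives actuator = 6*gain - 13.
Substituting into the mix_ratio equation gives mix_ratio = -18*gain + 33.
Substituting into the settling equation gives settling = -66*gain + 126.
Solve -66*gain + 126 = -72: gain = (-72 - 126) / -66 = 3.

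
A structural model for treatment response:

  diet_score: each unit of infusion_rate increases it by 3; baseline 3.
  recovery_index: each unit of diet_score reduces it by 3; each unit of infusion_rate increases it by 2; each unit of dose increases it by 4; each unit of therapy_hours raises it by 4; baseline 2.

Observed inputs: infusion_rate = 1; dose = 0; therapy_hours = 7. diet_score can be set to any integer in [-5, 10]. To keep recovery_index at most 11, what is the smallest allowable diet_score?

diet_score = 7

Intervening on diet_score fixes its value directly, overriding its dependence on infusion_rate.
Substituting into the recovery_index equation gives recovery_index = -3*diet_score + 32.
Require -3*diet_score + 32 ≤ 11, so diet_score ≥ 7.
The smallest integer in [-5, 10] satisfying this is 7.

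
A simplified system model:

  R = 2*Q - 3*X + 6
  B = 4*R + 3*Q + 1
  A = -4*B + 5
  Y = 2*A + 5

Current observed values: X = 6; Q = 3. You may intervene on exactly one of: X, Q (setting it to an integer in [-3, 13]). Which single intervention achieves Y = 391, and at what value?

set Q = 0

Intervening on X: Y = 96*X - 449. Reaching 391 requires X = 35/4, not an integer.
Intervening on Q: with other inputs at their observed values, Y = -88*Q + 391. Solving for 391 gives Q = 0, within [-3, 13].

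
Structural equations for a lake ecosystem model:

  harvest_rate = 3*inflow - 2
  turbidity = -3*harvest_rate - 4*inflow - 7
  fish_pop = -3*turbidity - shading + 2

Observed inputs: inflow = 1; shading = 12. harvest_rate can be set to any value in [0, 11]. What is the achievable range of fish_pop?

Intervening on harvest_rate fixes its value directly, overriding its dependence on inflow.
Substituting into the turbidity equation gives turbidity = -3*harvest_rate - 11.
This gives fish_pop = 9*harvest_rate + 23.
Linear in harvest_rate, so extremes are at the endpoints: harvest_rate = 0 gives fish_pop = 23; harvest_rate = 11 gives fish_pop = 122.

23 to 122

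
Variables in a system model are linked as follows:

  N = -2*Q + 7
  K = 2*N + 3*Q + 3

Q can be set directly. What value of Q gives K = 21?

Substituting into the K equation gives K = -Q + 17.
Solve -Q + 17 = 21: Q = (21 - 17) / -1 = -4.

Q = -4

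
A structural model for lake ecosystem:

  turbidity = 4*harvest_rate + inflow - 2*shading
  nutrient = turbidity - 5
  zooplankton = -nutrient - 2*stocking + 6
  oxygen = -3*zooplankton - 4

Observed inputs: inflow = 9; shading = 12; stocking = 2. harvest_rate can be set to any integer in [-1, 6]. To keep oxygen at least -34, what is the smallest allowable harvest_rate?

Substituting into the turbidity equation gives turbidity = 4*harvest_rate - 15.
So nutrient = 4*harvest_rate - 20.
This gives zooplankton = -4*harvest_rate + 22.
oxygen becomes 12*harvest_rate - 70.
Require 12*harvest_rate - 70 ≥ -34, so harvest_rate ≥ 3.
The smallest integer in [-1, 6] satisfying this is 3.

harvest_rate = 3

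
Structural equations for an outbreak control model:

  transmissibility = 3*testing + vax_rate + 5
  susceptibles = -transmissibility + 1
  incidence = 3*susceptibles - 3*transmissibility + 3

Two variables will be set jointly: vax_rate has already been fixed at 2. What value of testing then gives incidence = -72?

With vax_rate held at 2:
Substituting into the transmissibility equation gives transmissibility = 3*testing + 7.
Substituting into the susceptibles equation gives susceptibles = -3*testing - 6.
Substituting into the incidence equation gives incidence = -18*testing - 36.
Solve -18*testing - 36 = -72: testing = (-72 + 36) / -18 = 2.

testing = 2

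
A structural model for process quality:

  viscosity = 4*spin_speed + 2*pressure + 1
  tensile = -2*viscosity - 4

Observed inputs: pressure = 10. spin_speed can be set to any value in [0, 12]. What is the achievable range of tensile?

-142 to -46

Substituting into the viscosity equation gives viscosity = 4*spin_speed + 21.
So tensile = -8*spin_speed - 46.
Linear in spin_speed, so extremes are at the endpoints: spin_speed = 0 gives tensile = -46; spin_speed = 12 gives tensile = -142.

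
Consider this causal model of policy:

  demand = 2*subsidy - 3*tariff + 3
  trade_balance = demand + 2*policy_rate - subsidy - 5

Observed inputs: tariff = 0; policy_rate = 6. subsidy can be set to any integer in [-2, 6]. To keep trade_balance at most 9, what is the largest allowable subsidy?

subsidy = -1

Substituting into the demand equation gives demand = 2*subsidy + 3.
Substituting into the trade_balance equation gives trade_balance = subsidy + 10.
Require subsidy + 10 ≤ 9, so subsidy ≤ -1.
The largest integer in [-2, 6] satisfying this is -1.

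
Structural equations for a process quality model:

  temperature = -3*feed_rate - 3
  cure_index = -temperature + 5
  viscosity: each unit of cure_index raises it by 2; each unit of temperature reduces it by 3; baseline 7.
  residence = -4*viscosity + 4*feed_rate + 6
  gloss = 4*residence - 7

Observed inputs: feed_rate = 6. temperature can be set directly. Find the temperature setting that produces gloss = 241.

temperature = 5

Intervening on temperature fixes its value directly, overriding its dependence on feed_rate.
Substituting into the viscosity equation gives viscosity = -5*temperature + 17.
Substituting into the residence equation gives residence = 20*temperature - 38.
Substituting into the gloss equation gives gloss = 80*temperature - 159.
Solve 80*temperature - 159 = 241: temperature = (241 + 159) / 80 = 5.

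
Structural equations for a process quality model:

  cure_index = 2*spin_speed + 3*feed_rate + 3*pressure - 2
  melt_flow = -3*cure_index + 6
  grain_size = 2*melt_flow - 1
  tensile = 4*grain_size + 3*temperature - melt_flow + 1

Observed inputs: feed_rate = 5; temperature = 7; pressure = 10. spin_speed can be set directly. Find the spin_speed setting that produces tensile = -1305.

spin_speed = 11

Substituting into the cure_index equation gives cure_index = 2*spin_speed + 43.
So melt_flow = -6*spin_speed - 123.
Substituting into the grain_size equation gives grain_size = -12*spin_speed - 247.
So tensile = -42*spin_speed - 843.
Solve -42*spin_speed - 843 = -1305: spin_speed = (-1305 + 843) / -42 = 11.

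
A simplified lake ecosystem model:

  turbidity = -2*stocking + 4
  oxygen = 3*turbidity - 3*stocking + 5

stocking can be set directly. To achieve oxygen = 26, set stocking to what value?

Substituting into the oxygen equation gives oxygen = -9*stocking + 17.
Solve -9*stocking + 17 = 26: stocking = (26 - 17) / -9 = -1.

stocking = -1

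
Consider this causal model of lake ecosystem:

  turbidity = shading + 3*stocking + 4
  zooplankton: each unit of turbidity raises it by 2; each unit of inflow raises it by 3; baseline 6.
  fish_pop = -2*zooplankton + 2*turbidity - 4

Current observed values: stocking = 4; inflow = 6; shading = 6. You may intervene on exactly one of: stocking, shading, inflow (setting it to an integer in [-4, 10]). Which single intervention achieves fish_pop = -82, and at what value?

Intervening on stocking: fish_pop = -6*stocking - 72. Reaching -82 requires stocking = 5/3, not an integer.
Intervening on shading: with other inputs at their observed values, fish_pop = -2*shading - 84. Solving for -82 gives shading = -1, within [-4, 10].
Intervening on inflow: fish_pop = -6*inflow - 60. Reaching -82 requires inflow = 11/3, not an integer.

set shading = -1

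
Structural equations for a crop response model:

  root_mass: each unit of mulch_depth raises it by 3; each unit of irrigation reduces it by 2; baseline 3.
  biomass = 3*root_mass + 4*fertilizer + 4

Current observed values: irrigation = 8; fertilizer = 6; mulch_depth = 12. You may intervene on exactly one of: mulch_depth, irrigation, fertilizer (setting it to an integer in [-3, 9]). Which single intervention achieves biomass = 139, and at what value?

set irrigation = 1

Intervening on mulch_depth: biomass = 9*mulch_depth - 11. Reaching 139 requires mulch_depth = 50/3, not an integer.
Intervening on irrigation: with other inputs at their observed values, biomass = -6*irrigation + 145. Solving for 139 gives irrigation = 1, within [-3, 9].
Intervening on fertilizer: biomass = 4*fertilizer + 73. Reaching 139 requires fertilizer = 33/2, not an integer.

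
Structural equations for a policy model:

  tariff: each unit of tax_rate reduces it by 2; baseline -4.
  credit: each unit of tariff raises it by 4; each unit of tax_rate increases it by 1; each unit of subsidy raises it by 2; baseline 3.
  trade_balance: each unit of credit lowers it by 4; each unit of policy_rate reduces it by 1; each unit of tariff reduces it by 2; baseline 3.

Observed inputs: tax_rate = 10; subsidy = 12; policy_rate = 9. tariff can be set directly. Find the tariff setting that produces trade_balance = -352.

tariff = 11

Intervening on tariff fixes its value directly, overriding its dependence on tax_rate.
Substituting into the credit equation gives credit = 4*tariff + 37.
Substituting into the trade_balance equation gives trade_balance = -18*tariff - 154.
Solve -18*tariff - 154 = -352: tariff = (-352 + 154) / -18 = 11.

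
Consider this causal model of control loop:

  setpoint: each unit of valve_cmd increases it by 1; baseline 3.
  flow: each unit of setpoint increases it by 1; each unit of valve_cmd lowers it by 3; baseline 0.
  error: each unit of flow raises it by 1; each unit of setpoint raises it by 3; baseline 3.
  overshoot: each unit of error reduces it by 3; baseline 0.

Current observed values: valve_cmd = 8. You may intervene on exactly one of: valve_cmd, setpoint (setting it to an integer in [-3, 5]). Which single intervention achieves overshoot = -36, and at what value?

Intervening on valve_cmd: with other inputs at their observed values, overshoot = -3*valve_cmd - 45. Solving for -36 gives valve_cmd = -3, within [-3, 5].
Intervening on setpoint: overshoot = -12*setpoint + 63. Reaching -36 requires setpoint = 33/4, not an integer.

set valve_cmd = -3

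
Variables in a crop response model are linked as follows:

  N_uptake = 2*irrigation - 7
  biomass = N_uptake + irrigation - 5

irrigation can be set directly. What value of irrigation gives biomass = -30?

Substituting into the biomass equation gives biomass = 3*irrigation - 12.
Solve 3*irrigation - 12 = -30: irrigation = (-30 + 12) / 3 = -6.

irrigation = -6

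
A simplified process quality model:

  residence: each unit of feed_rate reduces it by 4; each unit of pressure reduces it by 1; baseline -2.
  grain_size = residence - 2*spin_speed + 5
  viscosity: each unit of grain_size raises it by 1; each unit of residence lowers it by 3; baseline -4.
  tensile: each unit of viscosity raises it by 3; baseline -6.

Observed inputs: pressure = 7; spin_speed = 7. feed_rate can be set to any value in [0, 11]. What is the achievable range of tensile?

9 to 273

Substituting into the residence equation gives residence = -4*feed_rate - 9.
Substituting into the grain_size equation gives grain_size = -4*feed_rate - 18.
Substituting into the viscosity equation gives viscosity = 8*feed_rate + 5.
tensile becomes 24*feed_rate + 9.
Linear in feed_rate, so extremes are at the endpoints: feed_rate = 0 gives tensile = 9; feed_rate = 11 gives tensile = 273.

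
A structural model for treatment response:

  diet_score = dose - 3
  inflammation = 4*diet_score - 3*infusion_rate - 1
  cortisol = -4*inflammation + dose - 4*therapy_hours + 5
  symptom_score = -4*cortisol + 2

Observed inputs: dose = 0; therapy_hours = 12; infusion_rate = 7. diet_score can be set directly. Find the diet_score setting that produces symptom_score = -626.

diet_score = -7

Intervening on diet_score fixes its value directly, overriding its dependence on dose.
Substituting into the inflammation equation gives inflammation = 4*diet_score - 22.
Substituting into the cortisol equation gives cortisol = -16*diet_score + 45.
This gives symptom_score = 64*diet_score - 178.
Solve 64*diet_score - 178 = -626: diet_score = (-626 + 178) / 64 = -7.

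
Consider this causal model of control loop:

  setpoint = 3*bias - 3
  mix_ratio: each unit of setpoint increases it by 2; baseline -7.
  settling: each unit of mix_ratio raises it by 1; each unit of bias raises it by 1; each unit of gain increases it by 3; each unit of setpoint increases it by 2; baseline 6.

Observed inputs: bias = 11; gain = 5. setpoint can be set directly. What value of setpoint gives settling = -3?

Intervening on setpoint fixes its value directly, overriding its dependence on bias.
Substituting into the settling equation gives settling = 4*setpoint + 25.
Solve 4*setpoint + 25 = -3: setpoint = (-3 - 25) / 4 = -7.

setpoint = -7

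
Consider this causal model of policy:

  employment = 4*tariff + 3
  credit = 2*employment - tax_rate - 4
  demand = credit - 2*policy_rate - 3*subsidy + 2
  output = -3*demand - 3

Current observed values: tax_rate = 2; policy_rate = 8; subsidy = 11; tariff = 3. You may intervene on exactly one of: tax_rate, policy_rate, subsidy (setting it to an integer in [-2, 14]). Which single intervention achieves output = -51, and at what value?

set subsidy = -2

Intervening on tax_rate: output = 3*tax_rate + 60. Reaching -51 requires tax_rate = -37, outside [-2, 14].
Intervening on policy_rate: output = 6*policy_rate + 18. Reaching -51 requires policy_rate = -23/2, not an integer.
Intervening on subsidy: with other inputs at their observed values, output = 9*subsidy - 33. Solving for -51 gives subsidy = -2, within [-2, 14].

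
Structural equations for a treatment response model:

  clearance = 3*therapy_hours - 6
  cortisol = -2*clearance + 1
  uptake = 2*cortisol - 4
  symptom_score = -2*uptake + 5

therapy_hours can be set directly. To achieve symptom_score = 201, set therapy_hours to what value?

Substituting into the cortisol equation gives cortisol = -6*therapy_hours + 13.
uptake becomes -12*therapy_hours + 22.
symptom_score becomes 24*therapy_hours - 39.
Solve 24*therapy_hours - 39 = 201: therapy_hours = (201 + 39) / 24 = 10.

therapy_hours = 10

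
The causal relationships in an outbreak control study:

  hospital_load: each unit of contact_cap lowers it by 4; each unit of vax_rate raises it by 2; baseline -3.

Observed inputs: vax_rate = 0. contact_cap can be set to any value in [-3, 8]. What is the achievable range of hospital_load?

-35 to 9

Substituting into the hospital_load equation gives hospital_load = -4*contact_cap - 3.
Linear in contact_cap, so extremes are at the endpoints: contact_cap = -3 gives hospital_load = 9; contact_cap = 8 gives hospital_load = -35.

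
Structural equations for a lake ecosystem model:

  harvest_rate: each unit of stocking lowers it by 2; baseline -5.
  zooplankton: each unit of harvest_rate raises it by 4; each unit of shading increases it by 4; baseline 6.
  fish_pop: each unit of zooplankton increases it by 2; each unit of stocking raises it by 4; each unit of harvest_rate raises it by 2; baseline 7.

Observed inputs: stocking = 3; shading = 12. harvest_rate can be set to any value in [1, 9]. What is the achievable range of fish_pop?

137 to 217

Intervening on harvest_rate fixes its value directly, overriding its dependence on stocking.
Substituting into the zooplankton equation gives zooplankton = 4*harvest_rate + 54.
Substituting into the fish_pop equation gives fish_pop = 10*harvest_rate + 127.
Linear in harvest_rate, so extremes are at the endpoints: harvest_rate = 1 gives fish_pop = 137; harvest_rate = 9 gives fish_pop = 217.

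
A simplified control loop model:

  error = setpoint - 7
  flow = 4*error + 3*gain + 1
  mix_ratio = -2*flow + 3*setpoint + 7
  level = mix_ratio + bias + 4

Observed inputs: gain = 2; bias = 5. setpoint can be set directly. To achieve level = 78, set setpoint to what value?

Substituting into the flow equation gives flow = 4*setpoint - 21.
Substituting into the mix_ratio equation gives mix_ratio = -5*setpoint + 49.
level becomes -5*setpoint + 58.
Solve -5*setpoint + 58 = 78: setpoint = (78 - 58) / -5 = -4.

setpoint = -4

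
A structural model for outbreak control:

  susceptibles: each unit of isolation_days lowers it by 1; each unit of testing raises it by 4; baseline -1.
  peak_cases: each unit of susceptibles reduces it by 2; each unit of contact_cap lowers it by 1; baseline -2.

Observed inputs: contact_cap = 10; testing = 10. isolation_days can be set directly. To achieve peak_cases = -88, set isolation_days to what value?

isolation_days = 1

Substituting into the susceptibles equation gives susceptibles = -isolation_days + 39.
peak_cases becomes 2*isolation_days - 90.
Solve 2*isolation_days - 90 = -88: isolation_days = (-88 + 90) / 2 = 1.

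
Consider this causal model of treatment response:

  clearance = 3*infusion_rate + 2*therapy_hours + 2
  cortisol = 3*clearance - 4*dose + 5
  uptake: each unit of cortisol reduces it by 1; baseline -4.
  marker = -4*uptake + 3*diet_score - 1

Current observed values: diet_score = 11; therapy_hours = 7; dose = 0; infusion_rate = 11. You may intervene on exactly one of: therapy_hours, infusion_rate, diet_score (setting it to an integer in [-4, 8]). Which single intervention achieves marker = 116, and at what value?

set infusion_rate = -4

Intervening on therapy_hours: marker = 24*therapy_hours + 488. Reaching 116 requires therapy_hours = -31/2, not an integer.
Intervening on infusion_rate: with other inputs at their observed values, marker = 36*infusion_rate + 260. Solving for 116 gives infusion_rate = -4, within [-4, 8].
Intervening on diet_score: marker = 3*diet_score + 623. Reaching 116 requires diet_score = -169, outside [-4, 8].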